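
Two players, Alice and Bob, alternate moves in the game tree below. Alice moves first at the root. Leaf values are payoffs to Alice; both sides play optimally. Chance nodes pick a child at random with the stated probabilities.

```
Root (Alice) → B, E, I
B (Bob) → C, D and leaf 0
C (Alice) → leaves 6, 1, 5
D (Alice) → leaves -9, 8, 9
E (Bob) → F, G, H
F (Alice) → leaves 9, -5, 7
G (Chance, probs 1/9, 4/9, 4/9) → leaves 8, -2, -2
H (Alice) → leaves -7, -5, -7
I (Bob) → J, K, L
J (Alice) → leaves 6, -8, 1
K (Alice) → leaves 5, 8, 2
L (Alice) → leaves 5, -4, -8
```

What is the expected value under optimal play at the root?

C (Alice): max(6, 1, 5) = 6
D (Alice): max(-9, 8, 9) = 9
B (Bob): min(6, 9, 0) = 0
F (Alice): max(9, -5, 7) = 9
G (Chance): 1/9·8 + 4/9·-2 + 4/9·-2 = -0.89
H (Alice): max(-7, -5, -7) = -5
E (Bob): min(9, -0.89, -5) = -5
J (Alice): max(6, -8, 1) = 6
K (Alice): max(5, 8, 2) = 8
L (Alice): max(5, -4, -8) = 5
I (Bob): min(6, 8, 5) = 5
Root (Alice): max(0, -5, 5) = 5

5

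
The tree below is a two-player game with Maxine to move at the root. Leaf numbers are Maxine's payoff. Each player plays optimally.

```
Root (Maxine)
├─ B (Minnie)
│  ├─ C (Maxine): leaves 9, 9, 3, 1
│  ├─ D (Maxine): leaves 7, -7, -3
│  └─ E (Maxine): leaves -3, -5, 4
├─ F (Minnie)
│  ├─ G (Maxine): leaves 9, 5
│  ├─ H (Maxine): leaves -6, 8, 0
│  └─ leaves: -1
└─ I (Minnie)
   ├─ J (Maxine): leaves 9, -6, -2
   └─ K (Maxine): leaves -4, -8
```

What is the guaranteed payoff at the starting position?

C (Maxine): max(9, 9, 3, 1) = 9
D (Maxine): max(7, -7, -3) = 7
E (Maxine): max(-3, -5, 4) = 4
B (Minnie): min(9, 7, 4) = 4
G (Maxine): max(9, 5) = 9
H (Maxine): max(-6, 8, 0) = 8
F (Minnie): min(9, 8, -1) = -1
J (Maxine): max(9, -6, -2) = 9
K (Maxine): max(-4, -8) = -4
I (Minnie): min(9, -4) = -4
Root (Maxine): max(4, -1, -4) = 4

4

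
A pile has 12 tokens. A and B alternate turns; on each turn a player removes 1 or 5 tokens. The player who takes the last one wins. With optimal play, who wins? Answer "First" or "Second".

Second

Compute winning (W) and losing (L) positions by backward induction:
i:   0  1  2  3  4  5  6  7  8  9 10 11 12
     L  W  L  W  L  W  L  W  L  W  L  W  L
Position 12 is L, so the second player wins.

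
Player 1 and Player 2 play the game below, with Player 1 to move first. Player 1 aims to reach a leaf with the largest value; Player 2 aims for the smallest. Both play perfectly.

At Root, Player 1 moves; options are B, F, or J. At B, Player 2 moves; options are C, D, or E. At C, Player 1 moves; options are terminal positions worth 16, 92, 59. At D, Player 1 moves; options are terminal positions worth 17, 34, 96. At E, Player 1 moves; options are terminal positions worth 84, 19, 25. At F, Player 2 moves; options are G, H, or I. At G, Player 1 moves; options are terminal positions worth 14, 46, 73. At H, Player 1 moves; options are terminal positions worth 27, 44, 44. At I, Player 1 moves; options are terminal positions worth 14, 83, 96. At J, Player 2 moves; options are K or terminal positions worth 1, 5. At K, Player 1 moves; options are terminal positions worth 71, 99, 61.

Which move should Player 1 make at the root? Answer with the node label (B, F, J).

B

C (Player 1): max(16, 92, 59) = 92
D (Player 1): max(17, 34, 96) = 96
E (Player 1): max(84, 19, 25) = 84
B (Player 2): min(92, 96, 84) = 84
G (Player 1): max(14, 46, 73) = 73
H (Player 1): max(27, 44, 44) = 44
I (Player 1): max(14, 83, 96) = 96
F (Player 2): min(73, 44, 96) = 44
K (Player 1): max(71, 99, 61) = 99
J (Player 2): min(99, 1, 5) = 1
Root (Player 1): max(84, 44, 1) = 84
Player 1 picks the child with the highest value: B (value 84).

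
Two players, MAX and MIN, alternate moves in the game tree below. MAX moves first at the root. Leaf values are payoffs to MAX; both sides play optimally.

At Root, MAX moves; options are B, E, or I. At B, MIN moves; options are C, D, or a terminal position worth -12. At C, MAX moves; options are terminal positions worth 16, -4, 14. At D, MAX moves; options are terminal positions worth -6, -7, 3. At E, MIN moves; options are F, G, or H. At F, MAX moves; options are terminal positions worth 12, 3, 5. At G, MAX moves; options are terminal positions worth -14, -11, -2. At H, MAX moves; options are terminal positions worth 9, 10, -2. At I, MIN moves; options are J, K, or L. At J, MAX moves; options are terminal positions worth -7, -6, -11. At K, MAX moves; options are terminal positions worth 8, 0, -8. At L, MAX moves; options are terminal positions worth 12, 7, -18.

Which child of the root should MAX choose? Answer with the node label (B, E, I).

C (MAX): max(16, -4, 14) = 16
D (MAX): max(-6, -7, 3) = 3
B (MIN): min(16, 3, -12) = -12
F (MAX): max(12, 3, 5) = 12
G (MAX): max(-14, -11, -2) = -2
H (MAX): max(9, 10, -2) = 10
E (MIN): min(12, -2, 10) = -2
J (MAX): max(-7, -6, -11) = -6
K (MAX): max(8, 0, -8) = 8
L (MAX): max(12, 7, -18) = 12
I (MIN): min(-6, 8, 12) = -6
Root (MAX): max(-12, -2, -6) = -2
MAX picks the child with the highest value: E (value -2).

E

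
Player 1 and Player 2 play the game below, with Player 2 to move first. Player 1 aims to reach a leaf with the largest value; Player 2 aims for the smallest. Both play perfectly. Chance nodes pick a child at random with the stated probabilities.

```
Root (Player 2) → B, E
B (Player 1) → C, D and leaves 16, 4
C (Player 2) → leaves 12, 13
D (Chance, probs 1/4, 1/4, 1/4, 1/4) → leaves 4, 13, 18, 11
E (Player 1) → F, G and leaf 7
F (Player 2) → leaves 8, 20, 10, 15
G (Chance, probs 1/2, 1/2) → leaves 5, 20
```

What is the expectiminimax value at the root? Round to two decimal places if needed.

C (Player 2): min(12, 13) = 12
D (Chance): 1/4·4 + 1/4·13 + 1/4·18 + 1/4·11 = 11.5
B (Player 1): max(12, 11.5, 16, 4) = 16
F (Player 2): min(8, 20, 10, 15) = 8
G (Chance): 1/2·5 + 1/2·20 = 12.5
E (Player 1): max(8, 12.5, 7) = 12.5
Root (Player 2): min(16, 12.5) = 12.5

12.5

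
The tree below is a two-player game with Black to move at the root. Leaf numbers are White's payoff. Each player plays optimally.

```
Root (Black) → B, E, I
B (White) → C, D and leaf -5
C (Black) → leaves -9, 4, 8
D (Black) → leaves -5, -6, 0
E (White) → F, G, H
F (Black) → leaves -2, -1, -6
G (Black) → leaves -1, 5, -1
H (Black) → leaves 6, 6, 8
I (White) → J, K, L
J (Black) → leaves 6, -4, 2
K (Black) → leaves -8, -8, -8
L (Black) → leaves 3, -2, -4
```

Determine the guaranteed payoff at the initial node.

-5

C (Black): min(-9, 4, 8) = -9
D (Black): min(-5, -6, 0) = -6
B (White): max(-9, -6, -5) = -5
F (Black): min(-2, -1, -6) = -6
G (Black): min(-1, 5, -1) = -1
H (Black): min(6, 6, 8) = 6
E (White): max(-6, -1, 6) = 6
J (Black): min(6, -4, 2) = -4
K (Black): min(-8, -8, -8) = -8
L (Black): min(3, -2, -4) = -4
I (White): max(-4, -8, -4) = -4
Root (Black): min(-5, 6, -4) = -5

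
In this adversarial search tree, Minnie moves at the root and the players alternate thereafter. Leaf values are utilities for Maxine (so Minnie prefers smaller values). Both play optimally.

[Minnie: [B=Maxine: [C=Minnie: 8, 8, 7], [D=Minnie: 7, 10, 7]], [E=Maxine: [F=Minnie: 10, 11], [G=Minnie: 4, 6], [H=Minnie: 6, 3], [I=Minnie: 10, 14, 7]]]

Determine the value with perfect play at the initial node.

7

C (Minnie): min(8, 8, 7) = 7
D (Minnie): min(7, 10, 7) = 7
B (Maxine): max(7, 7) = 7
F (Minnie): min(10, 11) = 10
G (Minnie): min(4, 6) = 4
H (Minnie): min(6, 3) = 3
I (Minnie): min(10, 14, 7) = 7
E (Maxine): max(10, 4, 3, 7) = 10
Root (Minnie): min(7, 10) = 7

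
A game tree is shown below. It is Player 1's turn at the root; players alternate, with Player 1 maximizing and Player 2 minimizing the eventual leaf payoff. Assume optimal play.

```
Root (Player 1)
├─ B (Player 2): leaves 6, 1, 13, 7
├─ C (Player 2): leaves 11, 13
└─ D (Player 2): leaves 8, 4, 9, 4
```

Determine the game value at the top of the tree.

B (Player 2): min(6, 1, 13, 7) = 1
C (Player 2): min(11, 13) = 11
D (Player 2): min(8, 4, 9, 4) = 4
Root (Player 1): max(1, 11, 4) = 11

11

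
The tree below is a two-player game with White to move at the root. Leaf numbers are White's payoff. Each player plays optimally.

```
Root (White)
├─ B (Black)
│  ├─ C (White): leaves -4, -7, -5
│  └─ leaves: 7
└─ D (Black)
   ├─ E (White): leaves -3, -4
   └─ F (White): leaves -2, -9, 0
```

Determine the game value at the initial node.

C (White): max(-4, -7, -5) = -4
B (Black): min(-4, 7) = -4
E (White): max(-3, -4) = -3
F (White): max(-2, -9, 0) = 0
D (Black): min(-3, 0) = -3
Root (White): max(-4, -3) = -3

-3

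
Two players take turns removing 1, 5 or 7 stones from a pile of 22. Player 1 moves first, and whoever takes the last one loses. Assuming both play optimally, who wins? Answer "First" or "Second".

Positions where the player to move wins (W) vs loses (L):
i:   0  1  2  3  4  5  6  7  8  9 10 11 12 13 14 15 16 17 18 19 20 21 22
     W  L  W  L  W  L  W  L  W  L  W  L  W  L  W  L  W  L  W  L  W  L  W
Position 22 is W, so the first player wins.

First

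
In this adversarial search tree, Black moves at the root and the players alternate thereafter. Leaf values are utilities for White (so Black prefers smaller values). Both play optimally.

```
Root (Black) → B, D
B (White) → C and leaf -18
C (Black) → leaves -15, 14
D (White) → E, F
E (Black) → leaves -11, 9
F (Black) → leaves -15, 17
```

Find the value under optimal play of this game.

-15

C (Black): min(-15, 14) = -15
B (White): max(-15, -18) = -15
E (Black): min(-11, 9) = -11
F (Black): min(-15, 17) = -15
D (White): max(-11, -15) = -11
Root (Black): min(-15, -11) = -15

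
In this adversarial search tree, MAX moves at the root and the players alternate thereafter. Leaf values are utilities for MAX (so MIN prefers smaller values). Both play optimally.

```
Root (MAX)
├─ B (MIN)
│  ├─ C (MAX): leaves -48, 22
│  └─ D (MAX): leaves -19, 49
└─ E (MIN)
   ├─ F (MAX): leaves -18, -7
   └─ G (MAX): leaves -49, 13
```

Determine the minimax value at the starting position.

C (MAX): max(-48, 22) = 22
D (MAX): max(-19, 49) = 49
B (MIN): min(22, 49) = 22
F (MAX): max(-18, -7) = -7
G (MAX): max(-49, 13) = 13
E (MIN): min(-7, 13) = -7
Root (MAX): max(22, -7) = 22

22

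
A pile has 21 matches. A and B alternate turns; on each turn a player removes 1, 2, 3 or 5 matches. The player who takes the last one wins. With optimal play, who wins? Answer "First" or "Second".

First

Mark each pile size as W (mover wins) or L (mover loses):
i:   0  1  2  3  4  5  6  7  8  9 10 11 12 13 14 15 16 17 18 19 20 21
     L  W  W  W  L  W  W  W  L  W  W  W  L  W  W  W  L  W  W  W  L  W
Position 21 is W, so the first player wins.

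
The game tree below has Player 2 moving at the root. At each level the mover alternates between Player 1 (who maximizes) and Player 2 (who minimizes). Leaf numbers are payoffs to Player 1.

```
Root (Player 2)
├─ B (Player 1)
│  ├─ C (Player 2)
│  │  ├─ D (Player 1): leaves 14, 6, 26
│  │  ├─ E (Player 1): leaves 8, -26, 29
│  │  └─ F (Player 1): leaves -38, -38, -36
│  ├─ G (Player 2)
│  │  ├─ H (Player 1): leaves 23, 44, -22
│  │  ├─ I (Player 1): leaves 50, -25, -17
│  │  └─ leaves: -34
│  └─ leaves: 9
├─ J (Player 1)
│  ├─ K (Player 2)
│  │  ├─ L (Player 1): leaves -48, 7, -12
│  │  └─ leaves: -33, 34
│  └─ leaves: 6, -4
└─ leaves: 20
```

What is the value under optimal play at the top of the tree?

D (Player 1): max(14, 6, 26) = 26
E (Player 1): max(8, -26, 29) = 29
F (Player 1): max(-38, -38, -36) = -36
C (Player 2): min(26, 29, -36) = -36
H (Player 1): max(23, 44, -22) = 44
I (Player 1): max(50, -25, -17) = 50
G (Player 2): min(44, 50, -34) = -34
B (Player 1): max(-36, -34, 9) = 9
L (Player 1): max(-48, 7, -12) = 7
K (Player 2): min(7, -33, 34) = -33
J (Player 1): max(-33, 6, -4) = 6
Root (Player 2): min(9, 6, 20) = 6

6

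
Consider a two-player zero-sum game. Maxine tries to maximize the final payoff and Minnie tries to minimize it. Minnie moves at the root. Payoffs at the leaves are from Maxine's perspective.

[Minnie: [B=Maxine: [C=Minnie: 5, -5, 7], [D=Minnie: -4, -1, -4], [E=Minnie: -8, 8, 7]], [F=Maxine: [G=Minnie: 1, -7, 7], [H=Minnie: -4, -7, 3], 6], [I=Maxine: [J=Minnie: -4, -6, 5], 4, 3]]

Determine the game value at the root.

C (Minnie): min(5, -5, 7) = -5
D (Minnie): min(-4, -1, -4) = -4
E (Minnie): min(-8, 8, 7) = -8
B (Maxine): max(-5, -4, -8) = -4
G (Minnie): min(1, -7, 7) = -7
H (Minnie): min(-4, -7, 3) = -7
F (Maxine): max(-7, -7, 6) = 6
J (Minnie): min(-4, -6, 5) = -6
I (Maxine): max(-6, 4, 3) = 4
Root (Minnie): min(-4, 6, 4) = -4

-4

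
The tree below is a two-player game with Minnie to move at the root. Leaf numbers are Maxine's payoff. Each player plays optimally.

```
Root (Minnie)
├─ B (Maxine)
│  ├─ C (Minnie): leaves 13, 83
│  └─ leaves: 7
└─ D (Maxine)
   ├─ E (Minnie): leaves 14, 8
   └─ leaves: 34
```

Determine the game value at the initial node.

C (Minnie): min(13, 83) = 13
B (Maxine): max(13, 7) = 13
E (Minnie): min(14, 8) = 8
D (Maxine): max(8, 34) = 34
Root (Minnie): min(13, 34) = 13

13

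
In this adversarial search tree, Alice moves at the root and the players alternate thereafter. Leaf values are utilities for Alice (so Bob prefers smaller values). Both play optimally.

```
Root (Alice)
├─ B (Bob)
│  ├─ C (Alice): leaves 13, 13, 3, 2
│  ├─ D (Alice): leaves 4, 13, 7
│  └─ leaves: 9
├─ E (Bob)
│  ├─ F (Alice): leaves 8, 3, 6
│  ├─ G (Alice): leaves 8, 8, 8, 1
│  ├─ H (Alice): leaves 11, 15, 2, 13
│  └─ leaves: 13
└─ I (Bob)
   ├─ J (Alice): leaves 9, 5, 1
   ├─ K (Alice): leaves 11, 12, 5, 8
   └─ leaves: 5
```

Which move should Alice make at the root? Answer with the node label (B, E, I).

C (Alice): max(13, 13, 3, 2) = 13
D (Alice): max(4, 13, 7) = 13
B (Bob): min(13, 13, 9) = 9
F (Alice): max(8, 3, 6) = 8
G (Alice): max(8, 8, 8, 1) = 8
H (Alice): max(11, 15, 2, 13) = 15
E (Bob): min(8, 8, 15, 13) = 8
J (Alice): max(9, 5, 1) = 9
K (Alice): max(11, 12, 5, 8) = 12
I (Bob): min(9, 12, 5) = 5
Root (Alice): max(9, 8, 5) = 9
Alice picks the child with the highest value: B (value 9).

B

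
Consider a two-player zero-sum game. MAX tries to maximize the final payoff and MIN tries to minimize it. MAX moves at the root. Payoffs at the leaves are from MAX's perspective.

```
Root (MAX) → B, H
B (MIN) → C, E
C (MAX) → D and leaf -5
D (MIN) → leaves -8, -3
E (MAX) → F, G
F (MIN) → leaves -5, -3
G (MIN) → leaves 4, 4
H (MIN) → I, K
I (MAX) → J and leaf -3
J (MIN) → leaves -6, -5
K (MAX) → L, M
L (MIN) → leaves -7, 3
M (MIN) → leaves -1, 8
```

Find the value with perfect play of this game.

-3

D (MIN): min(-8, -3) = -8
C (MAX): max(-8, -5) = -5
F (MIN): min(-5, -3) = -5
G (MIN): min(4, 4) = 4
E (MAX): max(-5, 4) = 4
B (MIN): min(-5, 4) = -5
J (MIN): min(-6, -5) = -6
I (MAX): max(-6, -3) = -3
L (MIN): min(-7, 3) = -7
M (MIN): min(-1, 8) = -1
K (MAX): max(-7, -1) = -1
H (MIN): min(-3, -1) = -3
Root (MAX): max(-5, -3) = -3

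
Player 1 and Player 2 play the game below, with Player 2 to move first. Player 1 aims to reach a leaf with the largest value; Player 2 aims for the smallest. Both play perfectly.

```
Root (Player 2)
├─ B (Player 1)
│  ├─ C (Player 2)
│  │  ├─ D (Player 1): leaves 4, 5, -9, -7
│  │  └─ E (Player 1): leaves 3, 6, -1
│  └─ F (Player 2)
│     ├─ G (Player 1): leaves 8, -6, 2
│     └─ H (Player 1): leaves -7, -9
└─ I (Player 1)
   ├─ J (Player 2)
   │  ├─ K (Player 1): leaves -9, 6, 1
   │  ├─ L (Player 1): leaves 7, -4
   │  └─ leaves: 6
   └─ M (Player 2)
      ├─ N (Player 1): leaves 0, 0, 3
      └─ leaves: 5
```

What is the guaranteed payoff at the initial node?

5

D (Player 1): max(4, 5, -9, -7) = 5
E (Player 1): max(3, 6, -1) = 6
C (Player 2): min(5, 6) = 5
G (Player 1): max(8, -6, 2) = 8
H (Player 1): max(-7, -9) = -7
F (Player 2): min(8, -7) = -7
B (Player 1): max(5, -7) = 5
K (Player 1): max(-9, 6, 1) = 6
L (Player 1): max(7, -4) = 7
J (Player 2): min(6, 7, 6) = 6
N (Player 1): max(0, 0, 3) = 3
M (Player 2): min(3, 5) = 3
I (Player 1): max(6, 3) = 6
Root (Player 2): min(5, 6) = 5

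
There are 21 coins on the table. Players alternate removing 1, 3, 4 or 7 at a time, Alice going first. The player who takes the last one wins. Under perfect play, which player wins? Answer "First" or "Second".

i:   0  1  2  3  4  5  6  7  8  9 10 11 12 13 14 15 16 17 18 19 20 21
     L  W  L  W  W  W  W  W  L  W  L  W  W  W  W  W  L  W  L  W  W  W
Position 21 is W, so the first player wins.

First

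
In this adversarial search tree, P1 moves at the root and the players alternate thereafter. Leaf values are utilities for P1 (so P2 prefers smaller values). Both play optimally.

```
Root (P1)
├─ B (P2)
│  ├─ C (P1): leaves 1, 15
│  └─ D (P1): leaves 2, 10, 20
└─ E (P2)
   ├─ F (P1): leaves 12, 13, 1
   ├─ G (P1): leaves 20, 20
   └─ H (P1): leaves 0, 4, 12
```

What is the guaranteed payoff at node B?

C: max(1, 15) = 15
D: max(2, 10, 20) = 20
B: min(15, 20) = 15

15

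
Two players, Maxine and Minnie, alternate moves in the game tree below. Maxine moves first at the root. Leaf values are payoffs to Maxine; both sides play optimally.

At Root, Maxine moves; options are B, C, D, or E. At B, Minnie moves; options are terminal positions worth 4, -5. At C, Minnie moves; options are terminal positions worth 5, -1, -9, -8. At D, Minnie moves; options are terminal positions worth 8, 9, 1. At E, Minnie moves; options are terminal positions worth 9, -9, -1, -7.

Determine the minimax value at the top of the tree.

B (Minnie): min(4, -5) = -5
C (Minnie): min(5, -1, -9, -8) = -9
D (Minnie): min(8, 9, 1) = 1
E (Minnie): min(9, -9, -1, -7) = -9
Root (Maxine): max(-5, -9, 1, -9) = 1

1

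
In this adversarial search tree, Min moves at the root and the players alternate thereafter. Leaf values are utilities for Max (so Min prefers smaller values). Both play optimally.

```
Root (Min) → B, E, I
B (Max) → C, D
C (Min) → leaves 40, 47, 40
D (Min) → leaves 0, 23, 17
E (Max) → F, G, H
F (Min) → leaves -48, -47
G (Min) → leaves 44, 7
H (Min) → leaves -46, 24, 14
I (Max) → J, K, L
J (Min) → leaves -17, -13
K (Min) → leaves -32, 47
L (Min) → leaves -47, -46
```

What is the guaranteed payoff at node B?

40

C: min(40, 47, 40) = 40
D: min(0, 23, 17) = 0
B: max(40, 0) = 40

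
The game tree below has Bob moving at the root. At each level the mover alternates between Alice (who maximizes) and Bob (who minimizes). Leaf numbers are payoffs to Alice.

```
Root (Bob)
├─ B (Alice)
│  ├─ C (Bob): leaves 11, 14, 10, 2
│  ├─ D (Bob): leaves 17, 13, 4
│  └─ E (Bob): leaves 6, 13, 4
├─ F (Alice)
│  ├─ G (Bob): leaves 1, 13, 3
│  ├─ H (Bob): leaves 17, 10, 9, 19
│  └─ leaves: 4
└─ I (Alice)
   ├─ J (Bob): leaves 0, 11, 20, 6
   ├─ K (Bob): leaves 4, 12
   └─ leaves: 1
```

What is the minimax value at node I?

4

J: min(0, 11, 20, 6) = 0
K: min(4, 12) = 4
I: max(0, 4, 1) = 4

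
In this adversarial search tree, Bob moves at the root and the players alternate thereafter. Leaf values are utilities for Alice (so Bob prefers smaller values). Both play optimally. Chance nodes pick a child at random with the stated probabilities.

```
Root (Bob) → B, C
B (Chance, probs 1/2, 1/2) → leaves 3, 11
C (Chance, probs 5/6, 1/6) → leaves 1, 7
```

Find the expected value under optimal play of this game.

2

B (Chance): 1/2·3 + 1/2·11 = 7
C (Chance): 5/6·1 + 1/6·7 = 2
Root (Bob): min(7, 2) = 2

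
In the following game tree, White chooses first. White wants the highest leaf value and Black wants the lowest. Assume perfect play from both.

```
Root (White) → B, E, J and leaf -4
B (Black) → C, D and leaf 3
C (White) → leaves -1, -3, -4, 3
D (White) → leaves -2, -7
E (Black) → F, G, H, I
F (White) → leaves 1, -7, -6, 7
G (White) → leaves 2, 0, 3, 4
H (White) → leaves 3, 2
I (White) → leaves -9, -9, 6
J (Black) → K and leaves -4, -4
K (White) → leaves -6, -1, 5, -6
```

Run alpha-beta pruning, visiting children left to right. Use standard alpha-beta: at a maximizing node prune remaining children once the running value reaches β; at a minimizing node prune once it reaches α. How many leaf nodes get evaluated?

26

C [α=-∞,β=+∞]: v=3
D [α=-∞,β=3]: v=-2
B [α=-∞,β=+∞]: v=-2
F [α=-2,β=+∞]: v=7
G [α=-2,β=7]: v=4
H [α=-2,β=4]: v=3
I [α=-2,β=3]: v=6
E [α=-2,β=+∞]: v=3
K [α=3,β=+∞]: v=5
J [α=3,β=+∞]: v=-4 after child 2 ≤ α → α-cutoff, skip 1
Root [α=-∞,β=+∞]: v=3
Leaves evaluated: 26 of 27.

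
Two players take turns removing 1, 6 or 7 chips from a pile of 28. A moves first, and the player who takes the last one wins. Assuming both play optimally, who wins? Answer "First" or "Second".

Mark each pile size as W (mover wins) or L (mover loses):
i:   0  1  2  3  4  5  6  7  8  9 10 11 12 13 14 15 16 17 18 19 20 21 22 23 24 25 26 27 28
     L  W  L  W  L  W  W  W  W  W  W  W  L  W  L  W  L  W  W  W  W  W  W  W  L  W  L  W  L
Position 28 is L, so the second player wins.

Second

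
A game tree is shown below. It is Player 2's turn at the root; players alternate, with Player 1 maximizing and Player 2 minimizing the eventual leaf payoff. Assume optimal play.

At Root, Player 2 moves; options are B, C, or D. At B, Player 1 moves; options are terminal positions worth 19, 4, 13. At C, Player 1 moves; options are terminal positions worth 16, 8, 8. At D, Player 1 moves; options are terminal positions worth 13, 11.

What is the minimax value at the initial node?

13

B (Player 1): max(19, 4, 13) = 19
C (Player 1): max(16, 8, 8) = 16
D (Player 1): max(13, 11) = 13
Root (Player 2): min(19, 16, 13) = 13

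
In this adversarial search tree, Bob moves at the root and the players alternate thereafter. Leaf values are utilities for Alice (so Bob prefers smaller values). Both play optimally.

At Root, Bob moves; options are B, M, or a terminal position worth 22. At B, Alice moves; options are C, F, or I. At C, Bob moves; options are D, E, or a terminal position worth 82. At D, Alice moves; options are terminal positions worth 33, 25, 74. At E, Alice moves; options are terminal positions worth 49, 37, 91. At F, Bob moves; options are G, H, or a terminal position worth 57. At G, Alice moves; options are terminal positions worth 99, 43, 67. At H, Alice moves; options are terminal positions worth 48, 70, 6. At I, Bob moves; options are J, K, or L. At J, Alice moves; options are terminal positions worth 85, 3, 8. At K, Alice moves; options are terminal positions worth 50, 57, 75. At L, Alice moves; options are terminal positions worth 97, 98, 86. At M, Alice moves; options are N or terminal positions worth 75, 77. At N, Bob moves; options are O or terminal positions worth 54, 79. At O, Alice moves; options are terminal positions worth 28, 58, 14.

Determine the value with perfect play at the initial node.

D (Alice): max(33, 25, 74) = 74
E (Alice): max(49, 37, 91) = 91
C (Bob): min(74, 91, 82) = 74
G (Alice): max(99, 43, 67) = 99
H (Alice): max(48, 70, 6) = 70
F (Bob): min(99, 70, 57) = 57
J (Alice): max(85, 3, 8) = 85
K (Alice): max(50, 57, 75) = 75
L (Alice): max(97, 98, 86) = 98
I (Bob): min(85, 75, 98) = 75
B (Alice): max(74, 57, 75) = 75
O (Alice): max(28, 58, 14) = 58
N (Bob): min(58, 54, 79) = 54
M (Alice): max(54, 75, 77) = 77
Root (Bob): min(75, 77, 22) = 22

22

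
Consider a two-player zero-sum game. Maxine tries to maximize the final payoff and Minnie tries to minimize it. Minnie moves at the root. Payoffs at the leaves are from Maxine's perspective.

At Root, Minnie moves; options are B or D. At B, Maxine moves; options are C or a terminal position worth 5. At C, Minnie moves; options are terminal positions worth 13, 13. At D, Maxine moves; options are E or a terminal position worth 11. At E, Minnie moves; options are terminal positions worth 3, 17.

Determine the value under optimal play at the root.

C (Minnie): min(13, 13) = 13
B (Maxine): max(13, 5) = 13
E (Minnie): min(3, 17) = 3
D (Maxine): max(3, 11) = 11
Root (Minnie): min(13, 11) = 11

11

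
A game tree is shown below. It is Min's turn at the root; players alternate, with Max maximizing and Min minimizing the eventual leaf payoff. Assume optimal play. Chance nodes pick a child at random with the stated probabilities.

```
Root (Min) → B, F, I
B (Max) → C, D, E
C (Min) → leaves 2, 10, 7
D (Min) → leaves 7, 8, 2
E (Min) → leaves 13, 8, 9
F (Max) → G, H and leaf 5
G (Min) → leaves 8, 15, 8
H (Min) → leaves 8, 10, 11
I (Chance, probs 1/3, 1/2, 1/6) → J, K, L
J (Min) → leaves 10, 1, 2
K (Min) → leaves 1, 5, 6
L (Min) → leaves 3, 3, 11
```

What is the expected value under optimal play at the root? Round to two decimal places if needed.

1.33

C (Min): min(2, 10, 7) = 2
D (Min): min(7, 8, 2) = 2
E (Min): min(13, 8, 9) = 8
B (Max): max(2, 2, 8) = 8
G (Min): min(8, 15, 8) = 8
H (Min): min(8, 10, 11) = 8
F (Max): max(8, 8, 5) = 8
J (Min): min(10, 1, 2) = 1
K (Min): min(1, 5, 6) = 1
L (Min): min(3, 3, 11) = 3
I (Chance): 1/3·1 + 1/2·1 + 1/6·3 = 1.33
Root (Min): min(8, 8, 1.33) = 1.33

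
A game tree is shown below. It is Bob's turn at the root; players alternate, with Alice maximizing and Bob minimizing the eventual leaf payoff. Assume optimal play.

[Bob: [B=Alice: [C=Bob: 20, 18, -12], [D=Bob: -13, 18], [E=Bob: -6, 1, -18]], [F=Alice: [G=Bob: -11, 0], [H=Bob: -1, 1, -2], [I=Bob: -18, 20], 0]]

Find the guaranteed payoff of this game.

-12

C (Bob): min(20, 18, -12) = -12
D (Bob): min(-13, 18) = -13
E (Bob): min(-6, 1, -18) = -18
B (Alice): max(-12, -13, -18) = -12
G (Bob): min(-11, 0) = -11
H (Bob): min(-1, 1, -2) = -2
I (Bob): min(-18, 20) = -18
F (Alice): max(-11, -2, -18, 0) = 0
Root (Bob): min(-12, 0) = -12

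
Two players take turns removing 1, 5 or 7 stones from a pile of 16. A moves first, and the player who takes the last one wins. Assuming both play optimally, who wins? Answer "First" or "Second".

Second

Mark each pile size as W (mover wins) or L (mover loses):
i:   0  1  2  3  4  5  6  7  8  9 10 11 12 13 14 15 16
     L  W  L  W  L  W  L  W  L  W  L  W  L  W  L  W  L
Position 16 is L, so the second player wins.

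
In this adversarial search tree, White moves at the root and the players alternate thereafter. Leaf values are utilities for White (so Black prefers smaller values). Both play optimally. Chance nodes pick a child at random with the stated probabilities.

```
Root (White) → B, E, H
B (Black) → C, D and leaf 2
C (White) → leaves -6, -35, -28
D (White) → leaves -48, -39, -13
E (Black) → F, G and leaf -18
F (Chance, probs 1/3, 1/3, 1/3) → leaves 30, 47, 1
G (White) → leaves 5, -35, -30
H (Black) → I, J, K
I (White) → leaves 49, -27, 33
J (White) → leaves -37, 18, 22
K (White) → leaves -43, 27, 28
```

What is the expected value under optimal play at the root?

C (White): max(-6, -35, -28) = -6
D (White): max(-48, -39, -13) = -13
B (Black): min(-6, -13, 2) = -13
F (Chance): 1/3·30 + 1/3·47 + 1/3·1 = 26
G (White): max(5, -35, -30) = 5
E (Black): min(26, 5, -18) = -18
I (White): max(49, -27, 33) = 49
J (White): max(-37, 18, 22) = 22
K (White): max(-43, 27, 28) = 28
H (Black): min(49, 22, 28) = 22
Root (White): max(-13, -18, 22) = 22

22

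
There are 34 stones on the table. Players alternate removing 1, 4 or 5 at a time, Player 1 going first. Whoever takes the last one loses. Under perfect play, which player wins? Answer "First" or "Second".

First

Compute winning (W) and losing (L) positions by backward induction:
i:   0  1  2  3  4  5  6  7  8  9 10 11 12 13 14 15 16 17 18 19 20 21 22 23 24 25 26 27 28 29 30 31 32 33 34
     W  L  W  L  W  W  W  W  W  L  W  L  W  W  W  W  W  L  W  L  W  W  W  W  W  L  W  L  W  W  W  W  W  L  W
Position 34 is W, so the first player wins.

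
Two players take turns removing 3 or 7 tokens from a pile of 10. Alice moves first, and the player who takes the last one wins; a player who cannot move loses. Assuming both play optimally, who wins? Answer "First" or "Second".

W/L table (W = player to move can force a win):
i:   0  1  2  3  4  5  6  7  8  9 10
     L  L  L  W  W  W  L  W  W  W  L
Position 10 is L, so the second player wins.

Second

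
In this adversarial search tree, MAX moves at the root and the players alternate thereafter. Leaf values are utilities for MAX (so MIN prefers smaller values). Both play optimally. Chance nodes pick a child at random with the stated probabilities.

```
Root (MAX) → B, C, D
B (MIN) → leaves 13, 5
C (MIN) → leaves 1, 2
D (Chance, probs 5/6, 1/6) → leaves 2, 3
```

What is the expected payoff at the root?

5

B (MIN): min(13, 5) = 5
C (MIN): min(1, 2) = 1
D (Chance): 5/6·2 + 1/6·3 = 2.17
Root (MAX): max(5, 1, 2.17) = 5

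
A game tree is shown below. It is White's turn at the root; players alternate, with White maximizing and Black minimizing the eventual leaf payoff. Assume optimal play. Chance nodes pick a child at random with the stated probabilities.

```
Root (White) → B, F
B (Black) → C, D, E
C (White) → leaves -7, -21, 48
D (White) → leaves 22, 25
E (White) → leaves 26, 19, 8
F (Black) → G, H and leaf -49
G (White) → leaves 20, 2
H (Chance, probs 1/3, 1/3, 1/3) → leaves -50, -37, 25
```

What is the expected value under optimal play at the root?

25

C (White): max(-7, -21, 48) = 48
D (White): max(22, 25) = 25
E (White): max(26, 19, 8) = 26
B (Black): min(48, 25, 26) = 25
G (White): max(20, 2) = 20
H (Chance): 1/3·-50 + 1/3·-37 + 1/3·25 = -20.67
F (Black): min(20, -20.67, -49) = -49
Root (White): max(25, -49) = 25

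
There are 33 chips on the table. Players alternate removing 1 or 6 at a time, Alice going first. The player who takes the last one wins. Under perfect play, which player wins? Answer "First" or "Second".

Positions where the player to move wins (W) vs loses (L):
i:   0  1  2  3  4  5  6  7  8  9 10 11 12 13 14 15 16 17 18 19 20 21 22 23 24 25 26 27 28 29 30 31 32 33
     L  W  L  W  L  W  W  L  W  L  W  L  W  W  L  W  L  W  L  W  W  L  W  L  W  L  W  W  L  W  L  W  L  W
Position 33 is W, so the first player wins.

First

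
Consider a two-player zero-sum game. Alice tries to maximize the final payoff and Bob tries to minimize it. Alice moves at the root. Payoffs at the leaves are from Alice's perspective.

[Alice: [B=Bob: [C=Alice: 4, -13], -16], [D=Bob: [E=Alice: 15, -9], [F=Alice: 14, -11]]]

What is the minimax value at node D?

14

E: max(15, -9) = 15
F: max(14, -11) = 14
D: min(15, 14) = 14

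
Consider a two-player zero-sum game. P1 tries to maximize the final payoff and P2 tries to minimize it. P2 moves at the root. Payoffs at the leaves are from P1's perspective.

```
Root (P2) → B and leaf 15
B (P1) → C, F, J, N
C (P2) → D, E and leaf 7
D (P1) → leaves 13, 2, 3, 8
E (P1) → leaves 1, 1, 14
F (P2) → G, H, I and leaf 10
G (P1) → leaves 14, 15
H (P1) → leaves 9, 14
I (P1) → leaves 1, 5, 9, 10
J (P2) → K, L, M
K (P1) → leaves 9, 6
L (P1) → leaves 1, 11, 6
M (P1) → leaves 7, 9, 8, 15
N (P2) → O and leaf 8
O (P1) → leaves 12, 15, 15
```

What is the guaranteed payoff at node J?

K: max(9, 6) = 9
L: max(1, 11, 6) = 11
M: max(7, 9, 8, 15) = 15
J: min(9, 11, 15) = 9

9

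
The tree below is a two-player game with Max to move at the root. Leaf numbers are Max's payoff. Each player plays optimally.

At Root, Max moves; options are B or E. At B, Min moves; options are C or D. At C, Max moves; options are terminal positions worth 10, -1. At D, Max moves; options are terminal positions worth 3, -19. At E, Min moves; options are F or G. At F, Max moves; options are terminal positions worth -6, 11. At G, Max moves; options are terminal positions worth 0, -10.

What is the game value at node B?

C: max(10, -1) = 10
D: max(3, -19) = 3
B: min(10, 3) = 3

3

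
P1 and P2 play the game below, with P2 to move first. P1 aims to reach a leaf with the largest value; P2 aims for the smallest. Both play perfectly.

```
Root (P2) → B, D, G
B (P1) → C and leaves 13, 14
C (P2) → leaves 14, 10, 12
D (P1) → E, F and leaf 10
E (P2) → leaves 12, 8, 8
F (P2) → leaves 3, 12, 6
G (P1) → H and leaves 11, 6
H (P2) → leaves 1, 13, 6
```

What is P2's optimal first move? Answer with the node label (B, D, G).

C (P2): min(14, 10, 12) = 10
B (P1): max(10, 13, 14) = 14
E (P2): min(12, 8, 8) = 8
F (P2): min(3, 12, 6) = 3
D (P1): max(8, 3, 10) = 10
H (P2): min(1, 13, 6) = 1
G (P1): max(1, 11, 6) = 11
Root (P2): min(14, 10, 11) = 10
P2 picks the child with the lowest value: D (value 10).

D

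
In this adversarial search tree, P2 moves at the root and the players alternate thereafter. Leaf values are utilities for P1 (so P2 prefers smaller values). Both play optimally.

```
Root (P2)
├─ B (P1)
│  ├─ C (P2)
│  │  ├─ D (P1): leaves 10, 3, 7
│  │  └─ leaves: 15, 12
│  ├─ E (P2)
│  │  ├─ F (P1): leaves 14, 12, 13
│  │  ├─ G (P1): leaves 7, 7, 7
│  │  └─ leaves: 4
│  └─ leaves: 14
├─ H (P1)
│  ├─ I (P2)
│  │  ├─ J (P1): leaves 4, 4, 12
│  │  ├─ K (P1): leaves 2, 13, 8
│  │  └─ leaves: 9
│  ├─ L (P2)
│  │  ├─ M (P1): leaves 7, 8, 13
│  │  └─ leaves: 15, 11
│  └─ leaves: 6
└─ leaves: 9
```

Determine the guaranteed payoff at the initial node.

D (P1): max(10, 3, 7) = 10
C (P2): min(10, 15, 12) = 10
F (P1): max(14, 12, 13) = 14
G (P1): max(7, 7, 7) = 7
E (P2): min(14, 7, 4) = 4
B (P1): max(10, 4, 14) = 14
J (P1): max(4, 4, 12) = 12
K (P1): max(2, 13, 8) = 13
I (P2): min(12, 13, 9) = 9
M (P1): max(7, 8, 13) = 13
L (P2): min(13, 15, 11) = 11
H (P1): max(9, 11, 6) = 11
Root (P2): min(14, 11, 9) = 9

9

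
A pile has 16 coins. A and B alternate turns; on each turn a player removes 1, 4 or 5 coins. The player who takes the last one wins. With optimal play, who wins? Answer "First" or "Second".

Second

W/L table (W = player to move can force a win):
i:   0  1  2  3  4  5  6  7  8  9 10 11 12 13 14 15 16
     L  W  L  W  W  W  W  W  L  W  L  W  W  W  W  W  L
Position 16 is L, so the second player wins.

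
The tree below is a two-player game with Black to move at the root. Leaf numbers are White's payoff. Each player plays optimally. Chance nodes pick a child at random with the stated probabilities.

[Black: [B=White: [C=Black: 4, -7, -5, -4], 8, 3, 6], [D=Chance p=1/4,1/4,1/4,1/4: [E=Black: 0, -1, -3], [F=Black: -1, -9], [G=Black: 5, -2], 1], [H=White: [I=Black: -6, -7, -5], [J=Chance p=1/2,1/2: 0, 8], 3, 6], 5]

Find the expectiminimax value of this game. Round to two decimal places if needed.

C (Black): min(4, -7, -5, -4) = -7
B (White): max(-7, 8, 3, 6) = 8
E (Black): min(0, -1, -3) = -3
F (Black): min(-1, -9) = -9
G (Black): min(5, -2) = -2
D (Chance): 1/4·-3 + 1/4·-9 + 1/4·-2 + 1/4·1 = -3.25
I (Black): min(-6, -7, -5) = -7
J (Chance): 1/2·0 + 1/2·8 = 4
H (White): max(-7, 4, 3, 6) = 6
Root (Black): min(8, -3.25, 6, 5) = -3.25

-3.25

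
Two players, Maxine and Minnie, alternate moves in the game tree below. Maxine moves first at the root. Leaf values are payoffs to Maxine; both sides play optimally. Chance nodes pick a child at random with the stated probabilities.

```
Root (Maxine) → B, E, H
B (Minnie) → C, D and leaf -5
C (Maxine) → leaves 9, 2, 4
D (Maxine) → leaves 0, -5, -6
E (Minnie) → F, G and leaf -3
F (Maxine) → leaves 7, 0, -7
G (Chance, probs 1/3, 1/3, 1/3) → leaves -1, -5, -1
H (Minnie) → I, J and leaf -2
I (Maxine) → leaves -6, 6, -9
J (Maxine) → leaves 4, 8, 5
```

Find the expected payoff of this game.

-2

C (Maxine): max(9, 2, 4) = 9
D (Maxine): max(0, -5, -6) = 0
B (Minnie): min(9, 0, -5) = -5
F (Maxine): max(7, 0, -7) = 7
G (Chance): 1/3·-1 + 1/3·-5 + 1/3·-1 = -2.33
E (Minnie): min(7, -2.33, -3) = -3
I (Maxine): max(-6, 6, -9) = 6
J (Maxine): max(4, 8, 5) = 8
H (Minnie): min(6, 8, -2) = -2
Root (Maxine): max(-5, -3, -2) = -2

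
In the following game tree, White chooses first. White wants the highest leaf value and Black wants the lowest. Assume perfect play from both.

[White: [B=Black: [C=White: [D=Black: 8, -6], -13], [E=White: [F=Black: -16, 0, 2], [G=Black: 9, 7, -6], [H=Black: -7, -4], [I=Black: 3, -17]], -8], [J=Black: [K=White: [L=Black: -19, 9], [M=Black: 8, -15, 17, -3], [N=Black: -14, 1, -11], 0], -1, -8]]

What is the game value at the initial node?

-8

D (Black): min(8, -6) = -6
C (White): max(-6, -13) = -6
F (Black): min(-16, 0, 2) = -16
G (Black): min(9, 7, -6) = -6
H (Black): min(-7, -4) = -7
I (Black): min(3, -17) = -17
E (White): max(-16, -6, -7, -17) = -6
B (Black): min(-6, -6, -8) = -8
L (Black): min(-19, 9) = -19
M (Black): min(8, -15, 17, -3) = -15
N (Black): min(-14, 1, -11) = -14
K (White): max(-19, -15, -14, 0) = 0
J (Black): min(0, -1, -8) = -8
Root (White): max(-8, -8) = -8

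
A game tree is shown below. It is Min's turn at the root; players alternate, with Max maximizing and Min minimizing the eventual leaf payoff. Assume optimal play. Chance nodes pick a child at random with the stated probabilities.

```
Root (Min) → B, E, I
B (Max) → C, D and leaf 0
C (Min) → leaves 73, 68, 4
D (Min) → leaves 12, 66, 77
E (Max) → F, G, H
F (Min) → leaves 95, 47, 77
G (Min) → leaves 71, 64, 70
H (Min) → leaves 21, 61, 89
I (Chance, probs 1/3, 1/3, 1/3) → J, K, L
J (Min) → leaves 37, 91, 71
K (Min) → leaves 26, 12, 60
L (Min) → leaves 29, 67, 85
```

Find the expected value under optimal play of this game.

12

C (Min): min(73, 68, 4) = 4
D (Min): min(12, 66, 77) = 12
B (Max): max(4, 12, 0) = 12
F (Min): min(95, 47, 77) = 47
G (Min): min(71, 64, 70) = 64
H (Min): min(21, 61, 89) = 21
E (Max): max(47, 64, 21) = 64
J (Min): min(37, 91, 71) = 37
K (Min): min(26, 12, 60) = 12
L (Min): min(29, 67, 85) = 29
I (Chance): 1/3·37 + 1/3·12 + 1/3·29 = 26
Root (Min): min(12, 64, 26) = 12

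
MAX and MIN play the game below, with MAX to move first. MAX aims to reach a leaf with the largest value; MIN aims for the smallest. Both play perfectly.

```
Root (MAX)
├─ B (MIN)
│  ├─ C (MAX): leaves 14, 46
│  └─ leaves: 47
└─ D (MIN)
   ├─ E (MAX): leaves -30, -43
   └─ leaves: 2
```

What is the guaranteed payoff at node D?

E: max(-30, -43) = -30
D: min(-30, 2) = -30

-30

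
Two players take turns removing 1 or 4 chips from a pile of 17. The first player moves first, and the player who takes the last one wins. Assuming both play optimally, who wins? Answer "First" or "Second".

Compute winning (W) and losing (L) positions by backward induction:
i:   0  1  2  3  4  5  6  7  8  9 10 11 12 13 14 15 16 17
     L  W  L  W  W  L  W  L  W  W  L  W  L  W  W  L  W  L
Position 17 is L, so the second player wins.

Second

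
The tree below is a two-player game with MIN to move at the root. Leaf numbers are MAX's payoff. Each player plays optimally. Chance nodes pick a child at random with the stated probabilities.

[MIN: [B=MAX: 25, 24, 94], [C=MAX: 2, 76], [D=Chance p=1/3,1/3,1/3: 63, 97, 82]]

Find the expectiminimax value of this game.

76

B (MAX): max(25, 24, 94) = 94
C (MAX): max(2, 76) = 76
D (Chance): 1/3·63 + 1/3·97 + 1/3·82 = 80.67
Root (MIN): min(94, 76, 80.67) = 76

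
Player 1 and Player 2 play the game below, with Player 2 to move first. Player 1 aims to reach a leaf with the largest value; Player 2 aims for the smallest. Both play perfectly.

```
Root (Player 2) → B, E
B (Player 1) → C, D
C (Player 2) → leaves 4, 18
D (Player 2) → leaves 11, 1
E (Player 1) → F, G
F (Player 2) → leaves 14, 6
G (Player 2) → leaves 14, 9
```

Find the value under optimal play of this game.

4

C (Player 2): min(4, 18) = 4
D (Player 2): min(11, 1) = 1
B (Player 1): max(4, 1) = 4
F (Player 2): min(14, 6) = 6
G (Player 2): min(14, 9) = 9
E (Player 1): max(6, 9) = 9
Root (Player 2): min(4, 9) = 4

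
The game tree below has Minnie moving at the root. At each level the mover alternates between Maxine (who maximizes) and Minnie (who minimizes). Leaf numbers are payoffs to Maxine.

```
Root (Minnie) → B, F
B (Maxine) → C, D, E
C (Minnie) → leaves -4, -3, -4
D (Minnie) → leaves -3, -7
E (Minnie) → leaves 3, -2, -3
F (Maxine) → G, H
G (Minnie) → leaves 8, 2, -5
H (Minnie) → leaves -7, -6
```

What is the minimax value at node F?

G: min(8, 2, -5) = -5
H: min(-7, -6) = -7
F: max(-5, -7) = -5

-5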